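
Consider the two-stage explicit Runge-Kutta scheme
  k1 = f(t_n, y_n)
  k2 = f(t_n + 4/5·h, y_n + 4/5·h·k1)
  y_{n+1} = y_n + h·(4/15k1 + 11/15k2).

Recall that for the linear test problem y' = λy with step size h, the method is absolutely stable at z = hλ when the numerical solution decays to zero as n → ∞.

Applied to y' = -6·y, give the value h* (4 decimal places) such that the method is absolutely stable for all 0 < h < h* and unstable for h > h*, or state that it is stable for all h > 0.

(-1.7045,0); λ=-6 ⇒ h* = (75/44)/6 = 0.2841.

Test eqn y'=λy, z=hλ:
  k1=λy_n ⇒ h·k1=z·y_n;  k2=λ(1+4/5z)y_n ⇒ h·k2=z(1+4/5z)y_n
  y_{n+1}/y_n = 1 + 4/15z + 11/15z(1+4/5z) = 1 + z + 44/75z²
  ⇒ R(z) = 1 + z + 44/75z².

Boundary: |R(x)|=1, x<0.
x=-0.81: |R|=0.5749
R=1: x+44/75x²=0 ⇒ x=−75/44=-1.7045; min R=1−1/(4·44/75)=0.5739>−1
Confirm numerically:
  x=-1.289: |R|=0.68576 <1
  x=-0.981: |R|=0.58359 <1
  x=-0.852: |R|=0.57386 <1
  x=-0.745: |R|=0.58061 <1
  x=-1.908: |R|=1.22774 >1
  x=-1.804: |R|=1.10526 >1
So |R|<1 on (-1.7045, 0).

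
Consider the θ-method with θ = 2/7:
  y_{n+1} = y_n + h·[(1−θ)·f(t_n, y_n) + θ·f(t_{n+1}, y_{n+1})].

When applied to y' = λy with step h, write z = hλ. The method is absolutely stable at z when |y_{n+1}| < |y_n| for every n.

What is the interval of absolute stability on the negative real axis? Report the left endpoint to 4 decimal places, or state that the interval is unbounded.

Test eqn y'=λy, z=hλ:
  y_{n+1} = y_n + z·[5/7·y_n + 2/7·y_{n+1}] ⇒ (1 − 2/7z)y_{n+1} = (1 + 5/7z)y_n
  so R(z) = (1 + 5/7z)/(1 − 2/7z).

Boundary: |R(x)|=1, x<0.
x=-0.56: |R|=0.5172
R=−1: 1+5/7x = −1+2/7x ⇒ -3/7x=2 ⇒ x=2/(-3/7)=-4.6667
Confirm numerically:
  x=-4.262: |R|=0.92180 <1
  x=-2.947: |R|=0.59989 <1
  x=-2.167: |R|=0.33836 <1
  x=-5.255: |R|=1.10080 >1
  x=-5.170: |R|=1.08708 >1
So |R|<1 on (-4.6667, 0).

(-4.6667, 0).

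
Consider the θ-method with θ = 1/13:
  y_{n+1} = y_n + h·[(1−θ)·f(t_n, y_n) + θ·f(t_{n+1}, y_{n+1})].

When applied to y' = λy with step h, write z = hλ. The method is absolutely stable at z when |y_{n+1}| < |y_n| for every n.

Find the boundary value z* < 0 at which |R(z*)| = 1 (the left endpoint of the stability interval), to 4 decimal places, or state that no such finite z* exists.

On y'=λy, z=hλ:
  y_{n+1} = y_n + z·[12/13·y_n + 1/13·y_{n+1}] ⇒ (1 − 1/13z)y_{n+1} = (1 + 12/13z)y_n
  ⇒ R(z) = (1 + 12/13z)/(1 − 1/13z).

Find x<0 with |R(x)|<1.
x=-1.75: |R|=0.5424
R=−1: 1+12/13x = −1+1/13x ⇒ -11/13x=2 ⇒ x=2/(-11/13)=-2.3636
Confirm numerically:
  x=-1.650: |R|=0.46416 <1
  x=-1.562: |R|=0.39445 <1
  x=-1.535: |R|=0.37289 <1
  x=-1.167: |R|=0.07087 <1
  x=-2.897: |R|=1.36906 >1
  x=-2.519: |R|=1.11012 >1
So |R|<1 on (-2.3636, 0).

left endpoint -2.3636.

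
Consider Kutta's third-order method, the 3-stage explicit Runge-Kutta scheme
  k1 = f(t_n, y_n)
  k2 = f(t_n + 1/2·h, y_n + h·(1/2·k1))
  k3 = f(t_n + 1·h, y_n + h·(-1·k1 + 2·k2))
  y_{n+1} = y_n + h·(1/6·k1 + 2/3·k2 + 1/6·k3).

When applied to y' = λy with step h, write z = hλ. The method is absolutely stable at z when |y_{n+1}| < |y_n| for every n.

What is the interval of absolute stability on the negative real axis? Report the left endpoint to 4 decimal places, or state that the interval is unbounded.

Test eqn y'=λy, z=hλ:
  order 3, 3-stage ⇒ R(z)=1+z+z^2/2+z^3/6
  (e.g. R(-0.65)=0.51548, |R|=0.51548)

Boundary: |R(x)|=1, x<0.
x=-0.65: |R|=0.5155
|R(-2.35)|=0.7517 |R(-2.1)|=0.4385 |R(-2.04)|=0.3741
Bisect:
  x_lo=-2.9016 |R|=1.7636  x_hi=-0.1818 |R|=0.8337
  mid=-1.54172 |R|=0.03598 →hi
  mid=-2.22167 |R|=0.58139 →hi
  mid=-2.56165 |R|=1.08224 →lo
  mid=-2.39166 |R|=0.81171 →hi
  mid=-2.47666 |R|=0.94164 →hi
  mid=-2.51915 |R|=1.01057 →lo
  mid=-2.49791 |R|=0.97577 →hi
  mid=-2.50853 |R|=0.99308 →hi
  mid=-2.51384 |R|=1.00181 →lo
  mid=-2.51119 |R|=0.99744 →hi
  ...
  [-2.51285,-2.51268] ⇒ x*=-2.5127
So |R|<1 on (-2.5127, 0).

z∈(-2.5127,0).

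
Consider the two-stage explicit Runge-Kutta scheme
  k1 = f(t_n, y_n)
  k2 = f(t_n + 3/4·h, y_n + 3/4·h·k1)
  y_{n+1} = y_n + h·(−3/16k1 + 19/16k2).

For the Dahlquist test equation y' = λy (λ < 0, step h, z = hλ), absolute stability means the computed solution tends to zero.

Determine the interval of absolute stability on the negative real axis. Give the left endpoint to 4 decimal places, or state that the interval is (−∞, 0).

(-1.1228, 0).

On y'=λy, z=hλ:
  k1=λy_n ⇒ h·k1=z·y_n;  k2=λ(1+3/4z)y_n ⇒ h·k2=z(1+3/4z)y_n
  y_{n+1}/y_n = 1 − 3/16z + 19/16z(1+3/4z) = 1 + z + 57/64z²
  ⇒ R(z) = 1 + z + 57/64z².

Boundary: |R(x)|=1, x<0.
x=-1.11: |R|=0.9873
R=1: x+57/64x²=0 ⇒ x=−64/57=-1.1228; min R=1−1/(4·57/64)=0.7193>−1
Confirm numerically:
  x=-0.996: |R|=0.88751 <1
  x=-0.878: |R|=0.80857 <1
  x=-0.584: |R|=0.71975 <1
  x=-1.222: |R|=1.10796 >1
  x=-1.172: |R|=1.05135 >1
Stable set (-1.1228, 0).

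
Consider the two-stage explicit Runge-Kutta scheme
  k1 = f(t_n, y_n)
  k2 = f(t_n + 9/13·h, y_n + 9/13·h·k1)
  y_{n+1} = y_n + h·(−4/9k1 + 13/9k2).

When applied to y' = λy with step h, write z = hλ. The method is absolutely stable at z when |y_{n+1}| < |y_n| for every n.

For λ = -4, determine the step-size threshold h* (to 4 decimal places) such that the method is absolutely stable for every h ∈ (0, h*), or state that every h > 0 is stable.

(-1.0000,0); λ=-4 ⇒ h* = (1)/4 = 0.2500.

Test eqn y'=λy, z=hλ:
  k1=λy_n ⇒ h·k1=z·y_n;  k2=λ(1+9/13z)y_n ⇒ h·k2=z(1+9/13z)y_n
  y_{n+1}/y_n = 1 − 4/9z + 13/9z(1+9/13z) = 1 + z + z²
  R(z) = 1 + z + z².

Need |R(x)|<1, x<0.
x=-1.05: |R|=1.0525
R=1: x+1x²=0 ⇒ x=−1=-1.0000; min R=1−1/(4·1)=0.7500>−1
Confirm numerically:
  x=-0.900: |R|=0.91000 <1
  x=-0.893: |R|=0.90445 <1
  x=-0.885: |R|=0.89823 <1
  x=-0.812: |R|=0.84734 <1
  x=-1.552: |R|=1.85670 >1
  x=-1.540: |R|=1.83160 >1
  x=-1.254: |R|=1.31852 >1
Interval (-1.0000, 0).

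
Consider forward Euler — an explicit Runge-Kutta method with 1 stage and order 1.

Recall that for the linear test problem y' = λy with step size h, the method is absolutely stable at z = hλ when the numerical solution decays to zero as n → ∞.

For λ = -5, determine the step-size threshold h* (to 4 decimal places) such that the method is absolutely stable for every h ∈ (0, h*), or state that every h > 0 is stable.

(-2.0000,0); λ=-5 ⇒ h* = 0.4000.

Set f=λy, z=hλ:
  order 1, 1-stage ⇒ R(z)=1+z
  (e.g. R(-1.57)=-0.57000, |R|=0.57000)

Boundary: |R(x)|=1, x<0.
x=-1.57: |R|=0.5700
|R(-1.96)|=0.9600 |R(-1.03)|=0.0300 |R(-0.67)|=0.3300
Bisect:
  x_lo=-2.6654 |R|=1.6654  x_hi=-0.1661 |R|=0.8339
  mid=-1.41574 |R|=0.41574 →hi
  mid=-2.04056 |R|=1.04056 →lo
  mid=-1.72815 |R|=0.72815 →hi
  mid=-1.88436 |R|=0.88436 →hi
  mid=-1.96246 |R|=0.96246 →hi
  mid=-2.00151 |R|=1.00151 →lo
  mid=-1.98198 |R|=0.98198 →hi
  mid=-1.99175 |R|=0.99175 →hi
  mid=-1.99663 |R|=0.99663 →hi
  ...
  [-2.00014,-1.99998] ⇒ x*=-2.0000
Interval (-2.0000, 0).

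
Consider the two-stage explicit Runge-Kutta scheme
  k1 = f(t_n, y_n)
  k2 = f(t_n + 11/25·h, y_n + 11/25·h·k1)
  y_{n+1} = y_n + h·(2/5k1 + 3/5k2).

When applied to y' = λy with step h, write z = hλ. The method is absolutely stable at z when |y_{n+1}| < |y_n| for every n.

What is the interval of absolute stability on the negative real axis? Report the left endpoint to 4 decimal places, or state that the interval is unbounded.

z∈(-3.7879,0).

Test eqn y'=λy, z=hλ:
  k1=λy_n ⇒ h·k1=z·y_n;  k2=λ(1+11/25z)y_n ⇒ h·k2=z(1+11/25z)y_n
  y_{n+1}/y_n = 1 + 2/5z + 3/5z(1+11/25z) = 1 + z + 33/125z²
  ⇒ R(z) = 1 + z + 33/125z².

Find x<0 with |R(x)|<1.
x=-1.3: |R|=0.1462
R=1: x+33/125x²=0 ⇒ x=−125/33=-3.7879; min R=1−1/(4·33/125)=0.0530>−1
Confirm numerically:
  x=-3.707: |R|=0.92085 <1
  x=-3.426: |R|=0.67269 <1
  x=-3.340: |R|=0.60508 <1
  x=-4.262: |R|=1.53347 >1
  x=-4.154: |R|=1.40151 >1
So |R|<1 on (-3.7879, 0).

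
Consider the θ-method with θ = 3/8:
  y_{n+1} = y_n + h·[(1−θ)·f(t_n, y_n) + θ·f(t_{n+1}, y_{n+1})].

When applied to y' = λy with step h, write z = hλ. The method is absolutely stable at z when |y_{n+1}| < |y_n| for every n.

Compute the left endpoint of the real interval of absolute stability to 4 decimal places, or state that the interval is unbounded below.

Test eqn y'=λy, z=hλ:
  y_{n+1} = y_n + z·[5/8·y_n + 3/8·y_{n+1}] ⇒ (1 − 3/8z)y_{n+1} = (1 + 5/8z)y_n
  ⇒ R(z) = (1 + 5/8z)/(1 − 3/8z).

Solve |R(x)|<1 on ℝ⁻.
x=-0.75: |R|=0.4146
R=−1: 1+5/8x = −1+3/8x ⇒ -1/4x=2 ⇒ x=2/(-1/4)=-8.0000
Confirm numerically:
  x=-7.318: |R|=0.95446 <1
  x=-6.599: |R|=0.89920 <1
  x=-6.392: |R|=0.88166 <1
  x=-6.026: |R|=0.84861 <1
  x=-8.467: |R|=1.02796 >1
  x=-8.258: |R|=1.01574 >1
Interval (-8.0000, 0).

z* = -8.0000.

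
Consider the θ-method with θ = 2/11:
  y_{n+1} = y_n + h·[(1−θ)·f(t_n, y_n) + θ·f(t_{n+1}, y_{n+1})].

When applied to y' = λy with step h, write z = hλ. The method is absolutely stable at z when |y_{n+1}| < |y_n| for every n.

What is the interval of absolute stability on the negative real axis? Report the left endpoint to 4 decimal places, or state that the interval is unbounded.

(-3.1429, 0).

With y'=λy (z=hλ):
  y_{n+1} = y_n + z·[9/11·y_n + 2/11·y_{n+1}] ⇒ (1 − 2/11z)y_{n+1} = (1 + 9/11z)y_n
  so R(z) = (1 + 9/11z)/(1 − 2/11z).

Solve |R(x)|<1 on ℝ⁻.
x=-0.53: |R|=0.5166
R=−1: 1+9/11x = −1+2/11x ⇒ -7/11x=2 ⇒ x=2/(-7/11)=-3.1429
Confirm numerically:
  x=-3.106: |R|=0.98501 <1
  x=-2.972: |R|=0.92941 <1
  x=-2.391: |R|=0.66652 <1
  x=-1.485: |R|=0.16929 <1
  x=-3.730: |R|=1.22264 >1
  x=-3.631: |R|=1.18711 >1
Interval (-3.1429, 0).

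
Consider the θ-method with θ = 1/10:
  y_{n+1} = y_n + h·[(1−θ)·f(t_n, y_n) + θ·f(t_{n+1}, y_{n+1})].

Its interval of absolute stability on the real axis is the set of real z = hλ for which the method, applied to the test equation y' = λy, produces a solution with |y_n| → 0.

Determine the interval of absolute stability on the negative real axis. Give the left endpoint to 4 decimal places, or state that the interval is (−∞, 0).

On y'=λy, z=hλ:
  y_{n+1} = y_n + z·[9/10·y_n + 1/10·y_{n+1}] ⇒ (1 − 1/10z)y_{n+1} = (1 + 9/10z)y_n
  so R(z) = (1 + 9/10z)/(1 − 1/10z).

Boundary: |R(x)|=1, x<0.
x=-1.5: |R|=0.3043
R=−1: 1+9/10x = −1+1/10x ⇒ -4/5x=2 ⇒ x=2/(-4/5)=-2.5000
Confirm numerically:
  x=-2.454: |R|=0.97045 <1
  x=-2.150: |R|=0.76955 <1
  x=-1.906: |R|=0.60087 <1
  x=-1.217: |R|=0.08496 <1
  x=-2.784: |R|=1.17772 >1
  x=-2.664: |R|=1.10360 >1
Interval (-2.5000, 0).

(-2.5000, 0).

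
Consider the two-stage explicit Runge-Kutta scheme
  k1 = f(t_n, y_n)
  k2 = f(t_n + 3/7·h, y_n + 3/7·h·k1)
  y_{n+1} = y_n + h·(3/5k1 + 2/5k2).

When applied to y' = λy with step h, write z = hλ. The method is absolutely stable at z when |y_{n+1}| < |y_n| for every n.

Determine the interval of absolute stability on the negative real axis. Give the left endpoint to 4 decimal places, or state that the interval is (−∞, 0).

z∈(-5.8333,0).

On y'=λy, z=hλ:
  k1=λy_n ⇒ h·k1=z·y_n;  k2=λ(1+3/7z)y_n ⇒ h·k2=z(1+3/7z)y_n
  y_{n+1}/y_n = 1 + 3/5z + 2/5z(1+3/7z) = 1 + z + 6/35z²
  R(z) = 1 + z + 6/35z².

Boundary: |R(x)|=1, x<0.
x=-0.44: |R|=0.5932
R=1: x+6/35x²=0 ⇒ x=−35/6=-5.8333; min R=1−1/(4·6/35)=-0.4583>−1
Confirm numerically:
  x=-5.734: |R|=0.90236 <1
  x=-4.207: |R|=0.17291 <1
  x=-3.932: |R|=0.28161 <1
  x=-3.551: |R|=0.38935 <1
  x=-6.402: |R|=1.62410 >1
  x=-6.364: |R|=1.57894 >1
  x=-6.280: |R|=1.48087 >1
So |R|<1 on (-5.8333, 0).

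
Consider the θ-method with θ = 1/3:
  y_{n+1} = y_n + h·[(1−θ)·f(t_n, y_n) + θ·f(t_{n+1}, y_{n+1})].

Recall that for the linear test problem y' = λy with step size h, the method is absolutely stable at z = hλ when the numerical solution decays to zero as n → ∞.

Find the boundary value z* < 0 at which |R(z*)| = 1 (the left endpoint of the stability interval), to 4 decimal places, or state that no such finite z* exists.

Test eqn y'=λy, z=hλ:
  y_{n+1} = y_n + z·[2/3·y_n + 1/3·y_{n+1}] ⇒ (1 − 1/3z)y_{n+1} = (1 + 2/3z)y_n
  so R(z) = (1 + 2/3z)/(1 − 1/3z).

Boundary: |R(x)|=1, x<0.
x=-1.78: |R|=0.1172
R=−1: 1+2/3x = −1+1/3x ⇒ -1/3x=2 ⇒ x=2/(-1/3)=-6.0000
Confirm numerically:
  x=-4.549: |R|=0.80779 <1
  x=-4.465: |R|=0.79437 <1
  x=-3.258: |R|=0.56184 <1
  x=-3.244: |R|=0.55862 <1
  x=-6.555: |R|=1.05808 >1
  x=-6.218: |R|=1.02365 >1
  x=-6.034: |R|=1.00376 >1
Stable set (-6.0000, 0).

left endpoint -6.0000.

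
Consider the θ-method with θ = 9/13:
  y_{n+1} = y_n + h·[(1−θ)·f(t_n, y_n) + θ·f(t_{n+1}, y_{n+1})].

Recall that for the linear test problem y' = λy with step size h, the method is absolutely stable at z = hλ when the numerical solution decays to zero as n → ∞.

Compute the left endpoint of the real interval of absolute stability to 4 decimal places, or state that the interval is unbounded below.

Test eqn y'=λy, z=hλ:
  y_{n+1} = y_n + z·[4/13·y_n + 9/13·y_{n+1}] ⇒ (1 − 9/13z)y_{n+1} = (1 + 4/13z)y_n
  R(z) = (1 + 4/13z)/(1 − 9/13z).

Boundary: |R(x)|=1, x<0.
x=-1.64: |R|=0.2320
x=-2: |R|=0.1613
x=-10: |R|=0.2621
x=-100: |R|=0.4239
θ=9/13≥1/2 ⇒ |1+4/13x|<|1−9/13x| ∀x<0 ⇒ unbounded interval.

(−∞, 0) — no finite endpoint.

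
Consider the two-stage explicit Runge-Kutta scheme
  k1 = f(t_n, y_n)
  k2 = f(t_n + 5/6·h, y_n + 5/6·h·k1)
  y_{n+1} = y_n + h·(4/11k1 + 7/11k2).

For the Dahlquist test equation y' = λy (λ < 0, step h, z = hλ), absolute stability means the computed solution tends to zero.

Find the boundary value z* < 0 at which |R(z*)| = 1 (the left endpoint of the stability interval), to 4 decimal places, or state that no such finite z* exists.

z* = -1.8857.

Test eqn y'=λy, z=hλ:
  k1=λy_n ⇒ h·k1=z·y_n;  k2=λ(1+5/6z)y_n ⇒ h·k2=z(1+5/6z)y_n
  y_{n+1}/y_n = 1 + 4/11z + 7/11z(1+5/6z) = 1 + z + 35/66z²
  ⇒ R(z) = 1 + z + 35/66z².

Find x<0 with |R(x)|<1.
x=-1.72: |R|=0.8488
R=1: x+35/66x²=0 ⇒ x=−66/35=-1.8857; min R=1−1/(4·35/66)=0.5286>−1
Confirm numerically:
  x=-1.830: |R|=0.94593 <1
  x=-1.756: |R|=0.87921 <1
  x=-1.375: |R|=0.62760 <1
  x=-1.188: |R|=0.56044 <1
  x=-2.437: |R|=1.71245 >1
  x=-2.279: |R|=1.47531 >1
Stable set (-1.8857, 0).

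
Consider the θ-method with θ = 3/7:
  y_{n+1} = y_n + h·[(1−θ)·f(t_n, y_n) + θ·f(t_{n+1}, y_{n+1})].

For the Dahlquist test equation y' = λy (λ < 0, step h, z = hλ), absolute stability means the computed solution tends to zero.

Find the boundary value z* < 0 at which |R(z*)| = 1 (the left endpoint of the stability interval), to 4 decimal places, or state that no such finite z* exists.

Test eqn y'=λy, z=hλ:
  y_{n+1} = y_n + z·[4/7·y_n + 3/7·y_{n+1}] ⇒ (1 − 3/7z)y_{n+1} = (1 + 4/7z)y_n
  ⇒ R(z) = (1 + 4/7z)/(1 − 3/7z).

Solve |R(x)|<1 on ℝ⁻.
x=-1.14: |R|=0.2342
R=−1: 1+4/7x = −1+3/7x ⇒ -1/7x=2 ⇒ x=2/(-1/7)=-14.0000
Confirm numerically:
  x=-13.067: |R|=0.97981 <1
  x=-11.578: |R|=0.94197 <1
  x=-8.100: |R|=0.81150 <1
  x=-14.265: |R|=1.00532 >1
  x=-14.122: |R|=1.00247 >1
Stable set (-14.0000, 0).

left endpoint -14.0000.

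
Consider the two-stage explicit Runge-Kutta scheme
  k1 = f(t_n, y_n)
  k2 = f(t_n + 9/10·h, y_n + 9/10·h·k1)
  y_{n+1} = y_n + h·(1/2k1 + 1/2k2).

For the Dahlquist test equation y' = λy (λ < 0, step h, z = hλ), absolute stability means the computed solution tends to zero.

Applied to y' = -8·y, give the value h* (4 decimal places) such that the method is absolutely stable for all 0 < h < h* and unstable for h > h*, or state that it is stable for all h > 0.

On y'=λy, z=hλ:
  k1=λy_n ⇒ h·k1=z·y_n;  k2=λ(1+9/10z)y_n ⇒ h·k2=z(1+9/10z)y_n
  y_{n+1}/y_n = 1 + 1/2z + 1/2z(1+9/10z) = 1 + z + 9/20z²
  Hence R(z) = 1 + z + 9/20z².

Need |R(x)|<1, x<0.
x=-1.42: |R|=0.4874
R=1: x+9/20x²=0 ⇒ x=−20/9=-2.2222; min R=1−1/(4·9/20)=0.4444>−1
Confirm numerically:
  x=-2.028: |R|=0.82275 <1
  x=-1.903: |R|=0.72663 <1
  x=-1.371: |R|=0.47484 <1
  x=-2.716: |R|=1.60350 >1
  x=-2.493: |R|=1.30377 >1
  x=-2.417: |R|=1.21185 >1
Stable set (-2.2222, 0).

(-2.2222,0); λ=-8 ⇒ h* = (20/9)/8 = 0.2778.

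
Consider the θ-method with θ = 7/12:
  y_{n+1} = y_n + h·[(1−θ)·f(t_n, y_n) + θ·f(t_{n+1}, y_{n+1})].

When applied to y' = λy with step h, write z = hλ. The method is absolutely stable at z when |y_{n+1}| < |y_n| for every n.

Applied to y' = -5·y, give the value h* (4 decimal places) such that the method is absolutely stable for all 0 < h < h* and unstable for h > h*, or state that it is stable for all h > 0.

(−∞, 0) — no finite endpoint. Any h>0 works for λ=-5.

Set f=λy, z=hλ:
  y_{n+1} = y_n + z·[5/12·y_n + 7/12·y_{n+1}] ⇒ (1 − 7/12z)y_{n+1} = (1 + 5/12z)y_n
  Hence R(z) = (1 + 5/12z)/(1 − 7/12z).

Need |R(x)|<1, x<0.
x=-1.28: |R|=0.2672
x=-2: |R|=0.0769
x=-10: |R|=0.4634
x=-100: |R|=0.6854
θ=7/12≥1/2 ⇒ |1+5/12x|<|1−7/12x| ∀x<0 ⇒ unbounded interval.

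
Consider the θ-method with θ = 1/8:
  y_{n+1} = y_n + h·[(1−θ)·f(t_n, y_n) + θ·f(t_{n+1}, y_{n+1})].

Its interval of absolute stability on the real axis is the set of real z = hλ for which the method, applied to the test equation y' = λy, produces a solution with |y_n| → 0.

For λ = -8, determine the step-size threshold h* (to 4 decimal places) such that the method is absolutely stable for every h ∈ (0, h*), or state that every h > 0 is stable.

On y'=λy, z=hλ:
  y_{n+1} = y_n + z·[7/8·y_n + 1/8·y_{n+1}] ⇒ (1 − 1/8z)y_{n+1} = (1 + 7/8z)y_n
  ⇒ R(z) = (1 + 7/8z)/(1 − 1/8z).

Solve |R(x)|<1 on ℝ⁻.
x=-1.15: |R|=0.0055
R=−1: 1+7/8x = −1+1/8x ⇒ -3/4x=2 ⇒ x=2/(-3/4)=-2.6667
Confirm numerically:
  x=-2.331: |R|=0.80505 <1
  x=-1.949: |R|=0.56719 <1
  x=-1.912: |R|=0.54318 <1
  x=-3.044: |R|=1.20500 >1
  x=-3.010: |R|=1.18710 >1
  x=-2.768: |R|=1.05646 >1
So |R|<1 on (-2.6667, 0).

(-2.6667,0); λ=-8 ⇒ h* = (8/3)/8 = 0.3333.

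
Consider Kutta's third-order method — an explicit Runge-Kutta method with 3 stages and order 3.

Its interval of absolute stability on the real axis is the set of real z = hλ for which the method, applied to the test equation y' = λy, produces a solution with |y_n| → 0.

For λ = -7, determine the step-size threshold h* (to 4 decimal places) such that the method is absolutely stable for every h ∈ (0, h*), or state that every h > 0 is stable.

(-2.5127,0); λ=-7 ⇒ h* = 0.3590.

Set f=λy, z=hλ:
  order 3, 3-stage ⇒ R(z)=1+z+z^2/2+z^3/6
  (e.g. R(-1.8)=-0.15200, |R|=0.15200)

Solve |R(x)|<1 on ℝ⁻.
x=-1.8: |R|=0.1520
|R(-2.6)|=1.1493 |R(-2.13)|=0.4721 |R(-1.24)|=0.2110
Bisect:
  x_lo=-3.0065 |R|=2.0163  x_hi=-0.2189 |R|=0.8033
  mid=-1.61268 |R|=0.01134 →hi
  mid=-2.30960 |R|=0.69580 →hi
  mid=-2.65806 |R|=1.25540 →lo
  mid=-2.48383 |R|=0.95308 →hi
  mid=-2.57094 |R|=1.09828 →lo
  mid=-2.52739 |R|=1.02423 →lo
  mid=-2.50561 |R|=0.98830 →hi
  mid=-2.51650 |R|=1.00618 →lo
  ...
  [-2.51275,-2.51258] ⇒ x*=-2.5127
Interval (-2.5127, 0).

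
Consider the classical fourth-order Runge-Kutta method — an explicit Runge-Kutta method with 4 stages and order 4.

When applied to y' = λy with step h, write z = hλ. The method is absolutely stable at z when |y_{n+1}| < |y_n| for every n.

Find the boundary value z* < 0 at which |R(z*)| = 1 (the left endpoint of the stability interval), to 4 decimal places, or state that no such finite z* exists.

left endpoint -2.7853.

Set f=λy, z=hλ:
  order 4, 4-stage ⇒ R(z)=1+z+z^2/2+z^3/6+z^4/24
  (e.g. R(-1.68)=0.27284, |R|=0.27284)

Need |R(x)|<1, x<0.
x=-1.68: |R|=0.2728
|R(-2.91)|=1.2049 |R(-1.55)|=0.2711 |R(-1.37)|=0.2867
Bisect:
  x_lo=-3.2029 |R|=1.8351  x_hi=-0.1274 |R|=0.8804
  mid=-1.66516 |R|=0.27205 →hi
  mid=-2.43403 |R|=0.58731 →hi
  mid=-2.81847 |R|=1.05118 →lo
  mid=-2.62625 |R|=0.78552 →hi
  mid=-2.72236 |R|=0.90919 →hi
  mid=-2.77042 |R|=0.97780 →hi
  mid=-2.79444 |R|=1.01388 →lo
  mid=-2.78243 |R|=0.99569 →hi
  ...
  [-2.78543,-2.78525] ⇒ x*=-2.7853
Interval (-2.7853, 0).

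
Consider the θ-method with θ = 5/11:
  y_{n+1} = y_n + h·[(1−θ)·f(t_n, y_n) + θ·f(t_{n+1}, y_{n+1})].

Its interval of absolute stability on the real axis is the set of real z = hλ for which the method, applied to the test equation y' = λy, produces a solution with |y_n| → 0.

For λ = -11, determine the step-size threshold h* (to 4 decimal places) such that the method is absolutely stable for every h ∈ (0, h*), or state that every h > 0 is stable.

(-22.0000,0); λ=-11 ⇒ h* = (22)/11 = 2.0000.

Test eqn y'=λy, z=hλ:
  y_{n+1} = y_n + z·[6/11·y_n + 5/11·y_{n+1}] ⇒ (1 − 5/11z)y_{n+1} = (1 + 6/11z)y_n
  so R(z) = (1 + 6/11z)/(1 − 5/11z).

Solve |R(x)|<1 on ℝ⁻.
x=-1.54: |R|=0.0941
R=−1: 1+6/11x = −1+5/11x ⇒ -1/11x=2 ⇒ x=2/(-1/11)=-22.0000
Confirm numerically:
  x=-21.395: |R|=0.99487 <1
  x=-19.973: |R|=0.98172 <1
  x=-18.385: |R|=0.96488 <1
  x=-22.089: |R|=1.00073 >1
  x=-22.033: |R|=1.00027 >1
So |R|<1 on (-22.0000, 0).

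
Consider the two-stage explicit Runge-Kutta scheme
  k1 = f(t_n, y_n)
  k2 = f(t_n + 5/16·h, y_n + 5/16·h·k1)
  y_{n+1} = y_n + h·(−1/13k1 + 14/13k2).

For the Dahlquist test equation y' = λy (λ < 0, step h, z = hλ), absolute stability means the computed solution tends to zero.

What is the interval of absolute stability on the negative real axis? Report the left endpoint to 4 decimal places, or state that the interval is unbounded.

(-2.9714, 0).

On y'=λy, z=hλ:
  k1=λy_n ⇒ h·k1=z·y_n;  k2=λ(1+5/16z)y_n ⇒ h·k2=z(1+5/16z)y_n
  y_{n+1}/y_n = 1 − 1/13z + 14/13z(1+5/16z) = 1 + z + 35/104z²
  ⇒ R(z) = 1 + z + 35/104z².

Solve |R(x)|<1 on ℝ⁻.
x=-1.4: |R|=0.2596
R=1: x+35/104x²=0 ⇒ x=−104/35=-2.9714; min R=1−1/(4·35/104)=0.2571>−1
Confirm numerically:
  x=-2.043: |R|=0.36166 <1
  x=-1.420: |R|=0.25860 <1
  x=-1.408: |R|=0.25918 <1
  x=-1.293: |R|=0.26964 <1
  x=-3.531: |R|=1.66495 >1
  x=-3.494: |R|=1.61447 >1
  x=-3.419: |R|=1.51499 >1
Interval (-2.9714, 0).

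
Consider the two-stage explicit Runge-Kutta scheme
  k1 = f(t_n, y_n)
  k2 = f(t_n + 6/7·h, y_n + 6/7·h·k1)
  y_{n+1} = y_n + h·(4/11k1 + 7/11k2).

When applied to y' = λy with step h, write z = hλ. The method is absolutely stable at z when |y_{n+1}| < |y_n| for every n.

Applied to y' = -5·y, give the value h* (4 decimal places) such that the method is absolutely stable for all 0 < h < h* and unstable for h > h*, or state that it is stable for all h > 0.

Test eqn y'=λy, z=hλ:
  k1=λy_n ⇒ h·k1=z·y_n;  k2=λ(1+6/7z)y_n ⇒ h·k2=z(1+6/7z)y_n
  y_{n+1}/y_n = 1 + 4/11z + 7/11z(1+6/7z) = 1 + z + 6/11z²
  so R(z) = 1 + z + 6/11z².

Find x<0 with |R(x)|<1.
x=-1.52: |R|=0.7402
R=1: x+6/11x²=0 ⇒ x=−11/6=-1.8333; min R=1−1/(4·6/11)=0.5417>−1
Confirm numerically:
  x=-1.581: |R|=0.78240 <1
  x=-1.377: |R|=0.65725 <1
  x=-1.244: |R|=0.60011 <1
  x=-0.842: |R|=0.54471 <1
  x=-2.169: |R|=1.39712 >1
  x=-1.949: |R|=1.12296 >1
  x=-1.922: |R|=1.09295 >1
Interval (-1.8333, 0).

(-1.8333,0); λ=-5 ⇒ h* = (11/6)/5 = 0.3667.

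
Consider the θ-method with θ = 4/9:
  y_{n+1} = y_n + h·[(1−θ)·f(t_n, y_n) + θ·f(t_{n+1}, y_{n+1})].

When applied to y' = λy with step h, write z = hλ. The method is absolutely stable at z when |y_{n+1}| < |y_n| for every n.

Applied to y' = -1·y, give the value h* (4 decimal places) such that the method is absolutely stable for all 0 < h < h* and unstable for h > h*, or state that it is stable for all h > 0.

(-18.0000,0); λ=-1 ⇒ h* = (18)/1 = 18.0000.

With y'=λy (z=hλ):
  y_{n+1} = y_n + z·[5/9·y_n + 4/9·y_{n+1}] ⇒ (1 − 4/9z)y_{n+1} = (1 + 5/9z)y_n
  ⇒ R(z) = (1 + 5/9z)/(1 − 4/9z).

Need |R(x)|<1, x<0.
x=-1.18: |R|=0.2259
R=−1: 1+5/9x = −1+4/9x ⇒ -1/9x=2 ⇒ x=2/(-1/9)=-18.0000
Confirm numerically:
  x=-16.067: |R|=0.97362 <1
  x=-15.675: |R|=0.96757 <1
  x=-14.073: |R|=0.93985 <1
  x=-8.087: |R|=0.76025 <1
  x=-18.431: |R|=1.00521 >1
  x=-18.271: |R|=1.00330 >1
  x=-18.238: |R|=1.00290 >1
Stable set (-18.0000, 0).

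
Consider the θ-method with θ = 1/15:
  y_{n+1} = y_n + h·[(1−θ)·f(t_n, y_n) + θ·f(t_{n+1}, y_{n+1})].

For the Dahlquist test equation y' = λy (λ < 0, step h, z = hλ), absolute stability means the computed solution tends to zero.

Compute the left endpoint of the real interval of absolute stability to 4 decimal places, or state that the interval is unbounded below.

Test eqn y'=λy, z=hλ:
  y_{n+1} = y_n + z·[14/15·y_n + 1/15·y_{n+1}] ⇒ (1 − 1/15z)y_{n+1} = (1 + 14/15z)y_n
  Hence R(z) = (1 + 14/15z)/(1 − 1/15z).

Solve |R(x)|<1 on ℝ⁻.
x=-0.82: |R|=0.2225
R=−1: 1+14/15x = −1+1/15x ⇒ -13/15x=2 ⇒ x=2/(-13/15)=-2.3077
Confirm numerically:
  x=-1.860: |R|=0.65480 <1
  x=-1.031: |R|=0.03531 <1
  x=-0.989: |R|=0.07217 <1
  x=-2.704: |R|=1.29101 >1
  x=-2.581: |R|=1.20209 >1
Stable set (-2.3077, 0).

z* = -2.3077.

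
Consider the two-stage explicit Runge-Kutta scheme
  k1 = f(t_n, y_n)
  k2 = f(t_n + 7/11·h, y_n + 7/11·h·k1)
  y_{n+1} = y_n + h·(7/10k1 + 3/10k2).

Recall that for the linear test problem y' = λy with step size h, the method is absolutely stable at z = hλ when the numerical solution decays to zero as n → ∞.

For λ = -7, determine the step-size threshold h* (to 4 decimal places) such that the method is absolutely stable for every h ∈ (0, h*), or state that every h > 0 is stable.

(-5.2381,0); λ=-7 ⇒ h* = (110/21)/7 = 0.7483.

Test eqn y'=λy, z=hλ:
  k1=λy_n ⇒ h·k1=z·y_n;  k2=λ(1+7/11z)y_n ⇒ h·k2=z(1+7/11z)y_n
  y_{n+1}/y_n = 1 + 7/10z + 3/10z(1+7/11z) = 1 + z + 21/110z²
  Hence R(z) = 1 + z + 21/110z².

Need |R(x)|<1, x<0.
x=-1.3: |R|=0.0226
R=1: x+21/110x²=0 ⇒ x=−110/21=-5.2381; min R=1−1/(4·21/110)=-0.3095>−1
Confirm numerically:
  x=-4.113: |R|=0.11656 <1
  x=-3.152: |R|=0.25530 <1
  x=-2.512: |R|=0.30734 <1
  x=-5.710: |R|=1.51442 >1
  x=-5.445: |R|=1.21508 >1
So |R|<1 on (-5.2381, 0).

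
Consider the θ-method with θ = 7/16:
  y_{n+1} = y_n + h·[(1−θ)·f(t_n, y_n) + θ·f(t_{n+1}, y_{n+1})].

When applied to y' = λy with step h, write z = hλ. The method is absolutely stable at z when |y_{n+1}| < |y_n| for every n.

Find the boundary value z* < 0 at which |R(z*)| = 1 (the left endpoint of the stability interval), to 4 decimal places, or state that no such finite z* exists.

Set f=λy, z=hλ:
  y_{n+1} = y_n + z·[9/16·y_n + 7/16·y_{n+1}] ⇒ (1 − 7/16z)y_{n+1} = (1 + 9/16z)y_n
  Hence R(z) = (1 + 9/16z)/(1 − 7/16z).

Find x<0 with |R(x)|<1.
x=-0.84: |R|=0.3857
R=−1: 1+9/16x = −1+7/16x ⇒ -1/8x=2 ⇒ x=2/(-1/8)=-16.0000
Confirm numerically:
  x=-15.287: |R|=0.98841 <1
  x=-11.538: |R|=0.90778 <1
  x=-8.607: |R|=0.80608 <1
  x=-16.462: |R|=1.00704 >1
  x=-16.307: |R|=1.00472 >1
  x=-16.165: |R|=1.00256 >1
So |R|<1 on (-16.0000, 0).

left endpoint -16.0000.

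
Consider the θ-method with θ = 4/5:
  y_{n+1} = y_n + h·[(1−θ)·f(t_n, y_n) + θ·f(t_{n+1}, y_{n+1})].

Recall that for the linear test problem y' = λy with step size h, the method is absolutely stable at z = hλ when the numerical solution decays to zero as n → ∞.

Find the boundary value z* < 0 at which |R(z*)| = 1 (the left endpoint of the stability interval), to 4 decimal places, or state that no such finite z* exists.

With y'=λy (z=hλ):
  y_{n+1} = y_n + z·[1/5·y_n + 4/5·y_{n+1}] ⇒ (1 − 4/5z)y_{n+1} = (1 + 1/5z)y_n
  R(z) = (1 + 1/5z)/(1 − 4/5z).

Find x<0 with |R(x)|<1.
x=-0.74: |R|=0.5352
x=-2: |R|=0.2308
x=-10: |R|=0.1111
x=-100: |R|=0.2346
θ=4/5≥1/2 ⇒ |1+1/5x|<|1−4/5x| ∀x<0 ⇒ stable on all of ℝ⁻.

interval (−∞, 0).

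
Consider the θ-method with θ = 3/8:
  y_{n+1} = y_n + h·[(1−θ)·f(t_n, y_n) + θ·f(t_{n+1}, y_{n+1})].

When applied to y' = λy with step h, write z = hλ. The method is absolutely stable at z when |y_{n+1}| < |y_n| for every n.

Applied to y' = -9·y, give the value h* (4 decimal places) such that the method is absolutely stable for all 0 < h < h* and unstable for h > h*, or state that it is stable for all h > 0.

(-8.0000,0); λ=-9 ⇒ h* = (8)/9 = 0.8889.

With y'=λy (z=hλ):
  y_{n+1} = y_n + z·[5/8·y_n + 3/8·y_{n+1}] ⇒ (1 − 3/8z)y_{n+1} = (1 + 5/8z)y_n
  so R(z) = (1 + 5/8z)/(1 − 3/8z).

Solve |R(x)|<1 on ℝ⁻.
x=-1.26: |R|=0.1443
R=−1: 1+5/8x = −1+3/8x ⇒ -1/4x=2 ⇒ x=2/(-1/4)=-8.0000
Confirm numerically:
  x=-7.811: |R|=0.98797 <1
  x=-7.574: |R|=0.97227 <1
  x=-6.202: |R|=0.86484 <1
  x=-8.542: |R|=1.03224 >1
  x=-8.430: |R|=1.02583 >1
So |R|<1 on (-8.0000, 0).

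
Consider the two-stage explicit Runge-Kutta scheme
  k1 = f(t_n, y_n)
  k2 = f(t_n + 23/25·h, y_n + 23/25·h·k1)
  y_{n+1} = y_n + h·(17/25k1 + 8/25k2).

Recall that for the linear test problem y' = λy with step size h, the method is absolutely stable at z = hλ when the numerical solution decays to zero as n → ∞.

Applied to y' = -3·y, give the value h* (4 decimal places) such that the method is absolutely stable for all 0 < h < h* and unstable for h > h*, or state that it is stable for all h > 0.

Test eqn y'=λy, z=hλ:
  k1=λy_n ⇒ h·k1=z·y_n;  k2=λ(1+23/25z)y_n ⇒ h·k2=z(1+23/25z)y_n
  y_{n+1}/y_n = 1 + 17/25z + 8/25z(1+23/25z) = 1 + z + 184/625z²
  so R(z) = 1 + z + 184/625z².

Need |R(x)|<1, x<0.
x=-0.61: |R|=0.4995
R=1: x+184/625x²=0 ⇒ x=−625/184=-3.3967; min R=1−1/(4·184/625)=0.1508>−1
Confirm numerically:
  x=-3.083: |R|=0.71524 <1
  x=-2.128: |R|=0.20516 <1
  x=-1.704: |R|=0.15082 <1
  x=-3.776: |R|=1.42161 >1
  x=-3.696: |R|=1.32563 >1
Stable set (-3.3967, 0).

(-3.3967,0); λ=-3 ⇒ h* = (625/184)/3 = 1.1322.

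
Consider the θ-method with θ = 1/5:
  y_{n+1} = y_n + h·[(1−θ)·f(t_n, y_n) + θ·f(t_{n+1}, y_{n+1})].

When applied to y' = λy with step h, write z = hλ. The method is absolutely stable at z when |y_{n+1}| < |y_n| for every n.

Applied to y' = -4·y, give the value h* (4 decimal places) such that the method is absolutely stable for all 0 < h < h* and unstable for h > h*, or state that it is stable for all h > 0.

Test eqn y'=λy, z=hλ:
  y_{n+1} = y_n + z·[4/5·y_n + 1/5·y_{n+1}] ⇒ (1 − 1/5z)y_{n+1} = (1 + 4/5z)y_n
  so R(z) = (1 + 4/5z)/(1 − 1/5z).

Boundary: |R(x)|=1, x<0.
x=-0.6: |R|=0.4643
R=−1: 1+4/5x = −1+1/5x ⇒ -3/5x=2 ⇒ x=2/(-3/5)=-3.3333
Confirm numerically:
  x=-3.306: |R|=0.99013 <1
  x=-3.282: |R|=0.98141 <1
  x=-2.638: |R|=0.72689 <1
  x=-3.868: |R|=1.18088 >1
  x=-3.824: |R|=1.16682 >1
  x=-3.761: |R|=1.14644 >1
So |R|<1 on (-3.3333, 0).

(-3.3333,0); λ=-4 ⇒ h* = (10/3)/4 = 0.8333.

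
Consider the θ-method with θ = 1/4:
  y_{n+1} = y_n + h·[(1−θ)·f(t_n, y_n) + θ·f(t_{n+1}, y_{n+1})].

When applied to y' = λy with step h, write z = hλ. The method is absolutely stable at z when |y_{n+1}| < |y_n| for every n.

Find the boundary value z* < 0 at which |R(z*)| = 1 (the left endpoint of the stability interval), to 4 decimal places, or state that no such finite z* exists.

Set f=λy, z=hλ:
  y_{n+1} = y_n + z·[3/4·y_n + 1/4·y_{n+1}] ⇒ (1 − 1/4z)y_{n+1} = (1 + 3/4z)y_n
  R(z) = (1 + 3/4z)/(1 − 1/4z).

Boundary: |R(x)|=1, x<0.
x=-0.4: |R|=0.6364
R=−1: 1+3/4x = −1+1/4x ⇒ -1/2x=2 ⇒ x=2/(-1/2)=-4.0000
Confirm numerically:
  x=-3.013: |R|=0.71852 <1
  x=-2.816: |R|=0.65258 <1
  x=-2.471: |R|=0.52743 <1
  x=-1.886: |R|=0.28169 <1
  x=-4.323: |R|=1.07762 >1
  x=-4.247: |R|=1.05990 >1
  x=-4.072: |R|=1.01784 >1
Interval (-4.0000, 0).

z* = -4.0000.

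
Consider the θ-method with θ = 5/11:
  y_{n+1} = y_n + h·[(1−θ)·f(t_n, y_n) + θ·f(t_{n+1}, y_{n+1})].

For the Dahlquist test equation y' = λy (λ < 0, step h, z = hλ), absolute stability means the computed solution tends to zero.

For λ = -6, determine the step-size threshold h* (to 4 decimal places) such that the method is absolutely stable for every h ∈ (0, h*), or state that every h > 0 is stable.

(-22.0000,0); λ=-6 ⇒ h* = (22)/6 = 3.6667.

With y'=λy (z=hλ):
  y_{n+1} = y_n + z·[6/11·y_n + 5/11·y_{n+1}] ⇒ (1 − 5/11z)y_{n+1} = (1 + 6/11z)y_n
  ⇒ R(z) = (1 + 6/11z)/(1 − 5/11z).

Find x<0 with |R(x)|<1.
x=-0.78: |R|=0.4242
R=−1: 1+6/11x = −1+5/11x ⇒ -1/11x=2 ⇒ x=2/(-1/11)=-22.0000
Confirm numerically:
  x=-19.235: |R|=0.97420 <1
  x=-18.996: |R|=0.97166 <1
  x=-12.671: |R|=0.87453 <1
  x=-22.230: |R|=1.00188 >1
  x=-22.146: |R|=1.00120 >1
  x=-22.062: |R|=1.00051 >1
So |R|<1 on (-22.0000, 0).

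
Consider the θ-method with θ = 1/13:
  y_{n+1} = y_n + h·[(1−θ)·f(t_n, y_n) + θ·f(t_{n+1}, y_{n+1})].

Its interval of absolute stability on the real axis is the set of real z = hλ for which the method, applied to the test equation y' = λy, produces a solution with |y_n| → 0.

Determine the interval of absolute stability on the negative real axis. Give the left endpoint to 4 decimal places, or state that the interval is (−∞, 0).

With y'=λy (z=hλ):
  y_{n+1} = y_n + z·[12/13·y_n + 1/13·y_{n+1}] ⇒ (1 − 1/13z)y_{n+1} = (1 + 12/13z)y_n
  Hence R(z) = (1 + 12/13z)/(1 − 1/13z).

Boundary: |R(x)|=1, x<0.
x=-1.33: |R|=0.2066
R=−1: 1+12/13x = −1+1/13x ⇒ -11/13x=2 ⇒ x=2/(-11/13)=-2.3636
Confirm numerically:
  x=-2.319: |R|=0.96795 <1
  x=-1.797: |R|=0.57877 <1
  x=-1.577: |R|=0.40639 <1
  x=-1.264: |R|=0.15199 <1
  x=-2.894: |R|=1.36706 >1
  x=-2.754: |R|=1.27257 >1
  x=-2.385: |R|=1.01527 >1
So |R|<1 on (-2.3636, 0).

(-2.3636, 0).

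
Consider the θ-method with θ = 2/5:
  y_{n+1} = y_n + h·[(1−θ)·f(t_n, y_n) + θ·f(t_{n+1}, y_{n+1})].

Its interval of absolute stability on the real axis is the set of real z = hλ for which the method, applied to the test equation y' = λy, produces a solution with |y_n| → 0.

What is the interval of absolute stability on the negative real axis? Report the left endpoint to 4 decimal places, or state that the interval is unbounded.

(-10.0000, 0).

Set f=λy, z=hλ:
  y_{n+1} = y_n + z·[3/5·y_n + 2/5·y_{n+1}] ⇒ (1 − 2/5z)y_{n+1} = (1 + 3/5z)y_n
  so R(z) = (1 + 3/5z)/(1 − 2/5z).

Find x<0 with |R(x)|<1.
x=-0.51: |R|=0.5764
R=−1: 1+3/5x = −1+2/5x ⇒ -1/5x=2 ⇒ x=2/(-1/5)=-10.0000
Confirm numerically:
  x=-9.057: |R|=0.95920 <1
  x=-8.788: |R|=0.94631 <1
  x=-7.544: |R|=0.87774 <1
  x=-4.102: |R|=0.55332 <1
  x=-10.150: |R|=1.00593 >1
  x=-10.059: |R|=1.00235 >1
So |R|<1 on (-10.0000, 0).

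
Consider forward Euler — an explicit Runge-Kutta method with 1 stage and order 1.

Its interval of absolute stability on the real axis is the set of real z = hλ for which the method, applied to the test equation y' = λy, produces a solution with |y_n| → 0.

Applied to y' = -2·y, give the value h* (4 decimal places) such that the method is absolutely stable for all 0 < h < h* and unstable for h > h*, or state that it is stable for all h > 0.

(-2.0000,0); λ=-2 ⇒ h* = 1.0000.

With y'=λy (z=hλ):
  order 1, 1-stage ⇒ R(z)=1+z
  (e.g. R(-1.33)=-0.33000, |R|=0.33000)

Solve |R(x)|<1 on ℝ⁻.
x=-1.33: |R|=0.3300
|R(-1.8)|=0.8000 |R(-1.44)|=0.4400 |R(-0.62)|=0.3800
Bisect:
  x_lo=-2.5278 |R|=1.5278  x_hi=-0.2431 |R|=0.7569
  mid=-1.38541 |R|=0.38541 →hi
  mid=-1.95658 |R|=0.95658 →hi
  mid=-2.24217 |R|=1.24217 →lo
  mid=-2.09937 |R|=1.09937 →lo
  mid=-2.02798 |R|=1.02798 →lo
  mid=-1.99228 |R|=0.99228 →hi
  mid=-2.01013 |R|=1.01013 →lo
  mid=-2.00120 |R|=1.00120 →lo
  mid=-1.99674 |R|=0.99674 →hi
  mid=-1.99897 |R|=0.99897 →hi
  ...
  [-2.00009,-1.99995] ⇒ x*=-2.0000
Interval (-2.0000, 0).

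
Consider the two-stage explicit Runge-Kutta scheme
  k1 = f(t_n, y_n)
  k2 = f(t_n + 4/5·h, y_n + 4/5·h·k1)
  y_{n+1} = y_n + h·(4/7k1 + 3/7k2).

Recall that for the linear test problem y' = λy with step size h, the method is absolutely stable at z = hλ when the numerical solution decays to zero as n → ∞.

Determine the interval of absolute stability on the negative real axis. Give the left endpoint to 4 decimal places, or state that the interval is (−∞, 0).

With y'=λy (z=hλ):
  k1=λy_n ⇒ h·k1=z·y_n;  k2=λ(1+4/5z)y_n ⇒ h·k2=z(1+4/5z)y_n
  y_{n+1}/y_n = 1 + 4/7z + 3/7z(1+4/5z) = 1 + z + 12/35z²
  R(z) = 1 + z + 12/35z².

Solve |R(x)|<1 on ℝ⁻.
x=-1.17: |R|=0.2993
R=1: x+12/35x²=0 ⇒ x=−35/12=-2.9167; min R=1−1/(4·12/35)=0.2708>−1
Confirm numerically:
  x=-1.696: |R|=0.29020 <1
  x=-1.559: |R|=0.27431 <1
  x=-1.488: |R|=0.27114 <1
  x=-1.337: |R|=0.27588 <1
  x=-3.116: |R|=1.21296 >1
  x=-3.051: |R|=1.14052 >1
Stable set (-2.9167, 0).

z∈(-2.9167,0).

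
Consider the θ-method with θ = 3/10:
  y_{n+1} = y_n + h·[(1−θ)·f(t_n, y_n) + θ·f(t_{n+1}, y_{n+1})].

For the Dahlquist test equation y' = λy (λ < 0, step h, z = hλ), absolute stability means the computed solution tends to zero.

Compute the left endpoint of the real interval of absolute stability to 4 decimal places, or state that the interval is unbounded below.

On y'=λy, z=hλ:
  y_{n+1} = y_n + z·[7/10·y_n + 3/10·y_{n+1}] ⇒ (1 − 3/10z)y_{n+1} = (1 + 7/10z)y_n
  Hence R(z) = (1 + 7/10z)/(1 − 3/10z).

Boundary: |R(x)|=1, x<0.
x=-1: |R|=0.2308
R=−1: 1+7/10x = −1+3/10x ⇒ -2/5x=2 ⇒ x=2/(-2/5)=-5.0000
Confirm numerically:
  x=-4.415: |R|=0.89933 <1
  x=-4.148: |R|=0.84816 <1
  x=-3.672: |R|=0.74724 <1
  x=-5.299: |R|=1.04618 >1
  x=-5.197: |R|=1.03079 >1
Interval (-5.0000, 0).

z* = -5.0000.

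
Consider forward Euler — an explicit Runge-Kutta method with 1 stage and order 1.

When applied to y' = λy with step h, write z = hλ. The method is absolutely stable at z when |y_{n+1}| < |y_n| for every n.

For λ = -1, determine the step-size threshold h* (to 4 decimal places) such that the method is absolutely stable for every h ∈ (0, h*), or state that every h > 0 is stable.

With y'=λy (z=hλ):
  order 1, 1-stage ⇒ R(z)=1+z
  (e.g. R(-1.35)=-0.35000, |R|=0.35000)

Solve |R(x)|<1 on ℝ⁻.
x=-1.35: |R|=0.3500
|R(-2.33)|=1.3300 |R(-2.16)|=1.1600 |R(-1.21)|=0.2100
Bisect:
  x_lo=-2.8294 |R|=1.8294  x_hi=-0.1573 |R|=0.8427
  mid=-1.49338 |R|=0.49338 →hi
  mid=-2.16140 |R|=1.16140 →lo
  mid=-1.82739 |R|=0.82739 →hi
  mid=-1.99439 |R|=0.99439 →hi
  mid=-2.07790 |R|=1.07790 →lo
  mid=-2.03614 |R|=1.03614 →lo
  mid=-2.01527 |R|=1.01527 →lo
  mid=-2.00483 |R|=1.00483 →lo
  mid=-1.99961 |R|=0.99961 →hi
  mid=-2.00222 |R|=1.00222 →lo
  ...
  [-2.00010,-1.99994] ⇒ x*=-2.0000
Stable set (-2.0000, 0).

(-2.0000,0); λ=-1 ⇒ h* = 2.0000.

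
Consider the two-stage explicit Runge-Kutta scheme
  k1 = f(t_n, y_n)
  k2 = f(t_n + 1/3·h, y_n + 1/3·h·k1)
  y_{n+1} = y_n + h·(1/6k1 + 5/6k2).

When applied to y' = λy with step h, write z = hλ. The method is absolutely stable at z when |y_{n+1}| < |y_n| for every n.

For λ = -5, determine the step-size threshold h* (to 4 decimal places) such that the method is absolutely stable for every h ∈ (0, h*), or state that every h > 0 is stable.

Set f=λy, z=hλ:
  k1=λy_n ⇒ h·k1=z·y_n;  k2=λ(1+1/3z)y_n ⇒ h·k2=z(1+1/3z)y_n
  y_{n+1}/y_n = 1 + 1/6z + 5/6z(1+1/3z) = 1 + z + 5/18z²
  Hence R(z) = 1 + z + 5/18z².

Solve |R(x)|<1 on ℝ⁻.
x=-1.57: |R|=0.1147
R=1: x+5/18x²=0 ⇒ x=−18/5=-3.6000; min R=1−1/(4·5/18)=0.1000>−1
Confirm numerically:
  x=-3.192: |R|=0.63824 <1
  x=-2.886: |R|=0.42761 <1
  x=-1.929: |R|=0.10462 <1
  x=-4.023: |R|=1.47270 >1
  x=-3.981: |R|=1.42132 >1
So |R|<1 on (-3.6000, 0).

(-3.6000,0); λ=-5 ⇒ h* = (18/5)/5 = 0.7200.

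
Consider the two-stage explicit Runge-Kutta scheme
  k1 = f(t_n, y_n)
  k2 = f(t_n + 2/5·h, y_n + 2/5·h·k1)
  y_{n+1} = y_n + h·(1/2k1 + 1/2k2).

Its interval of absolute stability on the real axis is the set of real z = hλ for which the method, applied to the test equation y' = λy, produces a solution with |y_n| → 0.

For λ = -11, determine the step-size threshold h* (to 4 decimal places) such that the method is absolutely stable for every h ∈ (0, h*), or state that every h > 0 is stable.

(-5.0000,0); λ=-11 ⇒ h* = (5)/11 = 0.4545.

Test eqn y'=λy, z=hλ:
  k1=λy_n ⇒ h·k1=z·y_n;  k2=λ(1+2/5z)y_n ⇒ h·k2=z(1+2/5z)y_n
  y_{n+1}/y_n = 1 + 1/2z + 1/2z(1+2/5z) = 1 + z + 1/5z²
  ⇒ R(z) = 1 + z + 1/5z².

Find x<0 with |R(x)|<1.
x=-1.75: |R|=0.1375
R=1: x+1/5x²=0 ⇒ x=−5=-5.0000; min R=1−1/(4·1/5)=-0.2500>−1
Confirm numerically:
  x=-3.190: |R|=0.15478 <1
  x=-2.408: |R|=0.24831 <1
  x=-2.206: |R|=0.23271 <1
  x=-5.549: |R|=1.60928 >1
  x=-5.286: |R|=1.30236 >1
So |R|<1 on (-5.0000, 0).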